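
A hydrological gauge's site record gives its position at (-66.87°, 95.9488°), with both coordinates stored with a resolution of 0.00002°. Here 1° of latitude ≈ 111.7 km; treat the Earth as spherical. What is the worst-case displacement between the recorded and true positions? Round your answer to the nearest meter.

1 meters

With a 0.00002° grid the true value lies within half a step, ±0.00002°/2 = ±1e-05°, of the stored one.
N–S: 1e-05° × 111700 m/° = 1.117 m.
Longitude error → 1e-05 × 111700 × cos 66.87° = 1e-05 × 111700 × 0.3928 ≈ 0.438778 m.
The two errors are perpendicular, so the maximum displacement is √(1.117² + 0.438778²) ≈ 1.20009 m.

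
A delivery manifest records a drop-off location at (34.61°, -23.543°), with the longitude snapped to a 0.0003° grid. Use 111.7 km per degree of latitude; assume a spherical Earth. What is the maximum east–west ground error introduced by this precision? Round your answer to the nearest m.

With a 0.0003° grid the true value lies within half a step, ±0.0003°/2 = ±0.00015°, of the stored one.
At latitude 34.61° a degree of longitude spans 111700 m × cos 34.61° = 111700 × 0.8230 ≈ 91933.3 m.
So at most 0.00015° × 91933.3 ≈ 13.79 m east–west.

14 m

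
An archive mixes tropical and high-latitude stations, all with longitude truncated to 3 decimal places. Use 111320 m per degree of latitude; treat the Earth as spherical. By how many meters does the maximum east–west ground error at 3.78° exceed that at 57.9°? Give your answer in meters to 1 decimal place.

51.9 meters

Truncating at 3 decimal places can drop up to a full unit in the last place, so the longitude may be off by as much as 0.001°.
Error at 3.78° = 0.001° × 111320 × cos 3.78° ≈ 111.32 × 0.9978 = 111.08 m.
At 57.9°: 0.001° × 111320 × cos 57.9° = 0.001 × 111320 × 0.5314 ≈ 59.155 m.
Difference: 111.08 − 59.155 = 51.923 m.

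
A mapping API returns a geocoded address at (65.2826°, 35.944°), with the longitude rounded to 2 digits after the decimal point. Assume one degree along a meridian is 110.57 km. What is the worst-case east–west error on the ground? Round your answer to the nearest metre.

231 metres

Rounding to 2 decimal places leaves the longitude within ±0.005° of the true value.
At latitude 65.2826° a degree of longitude spans 110570 m × cos 65.2826° = 110570 × 0.4181 ≈ 46234.1 m.
So at most 0.005° × 46234.1 ≈ 231.17 m east–west.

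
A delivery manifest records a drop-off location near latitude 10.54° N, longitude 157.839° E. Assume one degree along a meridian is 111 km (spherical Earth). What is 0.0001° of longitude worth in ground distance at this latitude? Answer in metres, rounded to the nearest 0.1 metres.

0.0001° of longitude at 10.54° is 0.0001 × 111000 × cos 10.54° ≈ 0.0001 × 109127 = 10.9127 m.

10.9 metres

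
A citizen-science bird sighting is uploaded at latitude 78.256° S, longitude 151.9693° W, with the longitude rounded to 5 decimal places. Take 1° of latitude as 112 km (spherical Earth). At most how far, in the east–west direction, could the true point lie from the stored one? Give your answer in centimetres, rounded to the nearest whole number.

Rounding to 5 decimal places leaves the longitude within ±5e-06° of the true value.
One degree of longitude at 78.256° is 112000 × cos 78.256° ≈ 112000 × 0.2035 = 22796.4 m.
So at most 5e-06° × 22796.4 ≈ 0.113982 m east–west.
That is 0.113982 m = 11.398 cm.

11 centimetres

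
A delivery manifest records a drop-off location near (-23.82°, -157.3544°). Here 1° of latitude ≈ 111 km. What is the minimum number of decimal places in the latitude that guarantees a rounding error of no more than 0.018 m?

7 decimal places

One degree of latitude covers 111000 m.
With N decimal places the half-ulp bound is 0.5·10⁻ᴺ°, or 0.5·10⁻ᴺ × 111000 m on the ground.
Setting 55500 × 10⁻ᴺ ≤ 0.018 gives 10ᴺ ≥ 3.083e+06, i.e. N ≥ 6.49.
So 7 decimal places suffice (0.00555 m); 6 would allow up to 0.0555 m.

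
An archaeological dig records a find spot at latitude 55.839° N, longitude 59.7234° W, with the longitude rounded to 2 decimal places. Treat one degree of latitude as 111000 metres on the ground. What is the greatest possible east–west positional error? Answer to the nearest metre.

312 metres

Rounding to 2 decimal places leaves the longitude within ±0.005° of the true value.
One degree of longitude at 55.839° is 111000 × cos 55.839° ≈ 111000 × 0.5615 = 62328.8 m.
So at most 0.005° × 62328.8 ≈ 311.644 m east–west.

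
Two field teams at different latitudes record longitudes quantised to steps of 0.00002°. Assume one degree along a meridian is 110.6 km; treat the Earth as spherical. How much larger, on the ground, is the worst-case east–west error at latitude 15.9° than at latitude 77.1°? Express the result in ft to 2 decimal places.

2.68 ft

With a 0.00002° grid the true value lies within half a step, ±0.00002°/2 = ±1e-05°, of the stored one.
Error at 15.9° = 1e-05° × 110600 × cos 15.9° ≈ 1.106 × 0.9617 = 1.0637 m.
At 77.1°: 1e-05° × 110600 × cos 77.1° = 1e-05 × 110600 × 0.2233 ≈ 0.24691 m.
So the lower-latitude error exceeds the higher by 1.0637 − 0.24691 = 0.81677 m.
In feet: 0.816771 m ÷ 0.3048 ≈ 2.6797 ft.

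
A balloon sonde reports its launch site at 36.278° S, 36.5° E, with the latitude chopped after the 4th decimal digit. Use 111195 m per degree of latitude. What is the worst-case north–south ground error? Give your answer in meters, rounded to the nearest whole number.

Truncating at 4 decimal places can drop up to a full unit in the last place, so the latitude may be off by as much as 0.0001°.
North–south distance: 0.0001° × 111195 m/° = 11.1195 m.

11 meters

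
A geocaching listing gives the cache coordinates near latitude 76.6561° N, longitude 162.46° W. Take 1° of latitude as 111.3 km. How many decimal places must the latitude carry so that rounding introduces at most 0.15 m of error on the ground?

6

One degree of latitude covers 111300 m.
With N decimal places the half-ulp bound is 0.5·10⁻ᴺ°, or 0.5·10⁻ᴺ × 111300 m on the ground.
Need 0.5 × 111300 × 10⁻ᴺ ≤ 0.15 → 10⁻ᴺ ≤ 2.695e-06, so N ≥ 5.57.
At 5 places the error can reach 0.556 m, but 6 places keeps it to 0.0556 m.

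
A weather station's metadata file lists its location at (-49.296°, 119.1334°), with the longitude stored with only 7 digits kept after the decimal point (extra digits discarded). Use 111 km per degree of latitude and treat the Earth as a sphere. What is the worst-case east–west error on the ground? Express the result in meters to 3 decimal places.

0.007 meters

Truncating at 7 decimal places can drop up to a full unit in the last place, so the longitude may be off by as much as 1e-07°.
Parallels shrink by cos φ, so at 49.296° a degree of longitude is 111000 × 0.6522 ≈ 72388.8 m.
East–west error: 1e-07° × 72388.8 m/° ≈ 0.00723888 m.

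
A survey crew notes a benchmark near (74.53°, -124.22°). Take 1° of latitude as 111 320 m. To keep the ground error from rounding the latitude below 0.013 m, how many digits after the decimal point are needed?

7 decimal places

One degree of latitude covers 111320 m.
N decimal places → at most half a unit in the last place, 0.5 × 10⁻ᴺ° = 111320/2 × 10⁻ᴺ m.
Need 0.5 × 111320 × 10⁻ᴺ ≤ 0.013 → 10⁻ᴺ ≤ 2.336e-07, so N ≥ 6.63.
At 6 places the error can reach 0.0557 m, but 7 places keeps it to 0.00557 m.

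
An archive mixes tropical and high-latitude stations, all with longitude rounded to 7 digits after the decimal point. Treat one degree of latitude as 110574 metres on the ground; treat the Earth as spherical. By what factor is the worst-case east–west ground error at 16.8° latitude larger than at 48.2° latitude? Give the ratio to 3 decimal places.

1.436

Rounding to 7 decimal places leaves the longitude within ±5e-08° of the true value.
Error at 16.8° = 5e-08° × 110574 × cos 16.8° ≈ 0.0055287 × 0.9573 = 0.0052927 m.
Error at 48.2° = 5e-08° × 110574 × cos 48.2° ≈ 0.0055287 × 0.6665 = 0.0036851 m.
The ratio reduces to cos 16.8° / cos 48.2° = 0.9573/0.6665 ≈ 1.4363.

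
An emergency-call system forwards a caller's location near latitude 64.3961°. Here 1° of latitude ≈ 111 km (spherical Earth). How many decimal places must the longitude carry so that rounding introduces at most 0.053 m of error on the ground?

6 decimal places

At 64.3961° one degree of longitude covers 111000 × cos 64.3961° ≈ 111000 × 0.4321 ≈ 47968.3 m.
N decimal places → at most half a unit in the last place, 0.5 × 10⁻ᴺ° = 47968.3/2 × 10⁻ᴺ m.
Setting 23984.2 × 10⁻ᴺ ≤ 0.053 gives 10ᴺ ≥ 4.525e+05, i.e. N ≥ 5.66.
At 5 places the error can reach 0.24 m, but 6 places keeps it to 0.024 m.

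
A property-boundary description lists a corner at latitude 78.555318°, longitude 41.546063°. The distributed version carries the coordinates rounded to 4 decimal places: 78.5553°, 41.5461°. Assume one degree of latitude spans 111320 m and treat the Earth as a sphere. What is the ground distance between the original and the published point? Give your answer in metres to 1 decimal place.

2.2 metres

Δlat = 78.555318 − 78.5553 = +0.000018°; Δlon = 41.546063 − 41.5461 = -0.000037°.
North–south shift: 0.000018 × 111320 = 2.00376 m.
East–west at this latitude: -0.000037° × 111320 × cos 78.5553° ≈ -0.000037 × 22088.3 = -0.817269 m.
Distance: √(2.00376² + 0.817269²) ≈ 2.16402 m.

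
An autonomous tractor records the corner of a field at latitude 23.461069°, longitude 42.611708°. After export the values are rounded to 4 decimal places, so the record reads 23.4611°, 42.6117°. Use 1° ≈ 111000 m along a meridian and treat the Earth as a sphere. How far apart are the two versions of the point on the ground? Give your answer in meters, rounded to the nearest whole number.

Δlat = 23.461069 − 23.4611 = -0.000031°; Δlon = 42.611708 − 42.6117 = +0.000008°.
North–south shift: -0.000031 × 111000 = -3.441 m.
East–west at this latitude: 0.000008° × 111000 × cos 23.4611° ≈ 0.000008 × 101824 = 0.81459 m.
Hypotenuse of the two orthogonal shifts: √(3.441² + 0.81459²) = 3.5361 m.

4 meters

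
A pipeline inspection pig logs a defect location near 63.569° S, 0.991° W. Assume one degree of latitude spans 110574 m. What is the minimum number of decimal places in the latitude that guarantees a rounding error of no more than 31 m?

4 decimal places

One degree of latitude covers 110574 m.
Rounding to N decimal places gives at most 0.5 × 10⁻ᴺ degrees of error, i.e. 0.5 × 10⁻ᴺ × 110574 m.
Need 0.5 × 110574 × 10⁻ᴺ ≤ 31 → 10⁻ᴺ ≤ 5.607e-04, so N ≥ 3.25.
N = 3 would give 55.3 m (too coarse); N = 4 gives 5.53 m ≤ 31 m.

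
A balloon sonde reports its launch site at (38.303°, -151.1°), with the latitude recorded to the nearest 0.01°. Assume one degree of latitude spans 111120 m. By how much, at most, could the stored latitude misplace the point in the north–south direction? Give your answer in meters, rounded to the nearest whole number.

556 meters

Rounding to 2 decimal places leaves the latitude within ±0.005° of the true value.
So the N–S error is at most 0.005 × 111120 = 555.6 m.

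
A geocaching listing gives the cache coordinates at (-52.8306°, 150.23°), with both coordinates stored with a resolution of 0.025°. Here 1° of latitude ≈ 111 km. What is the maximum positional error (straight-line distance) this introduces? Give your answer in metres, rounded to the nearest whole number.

With a 0.025° grid the true value lies within half a step, ±0.025°/2 = ±0.0125°, of the stored one.
N–S: 0.0125° × 111000 m/° = 1387.5 m.
E–W at 52.8306°: 0.0125° × 111000 × cos 52.8306° = 0.0125 × 111000 × 0.6042 ≈ 838.291 m.
The two errors are perpendicular, so the maximum displacement is √(1387.5² + 838.291²) ≈ 1621.08 m.

1621 metres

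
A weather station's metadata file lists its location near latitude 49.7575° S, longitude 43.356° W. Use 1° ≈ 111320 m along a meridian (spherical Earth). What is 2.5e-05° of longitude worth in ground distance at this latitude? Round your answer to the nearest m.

2 m

At 49.7575° a degree of longitude is 111320 × cos 49.7575° ≈ 71915.4 m, so 2.5e-05° corresponds to 1.79788 m.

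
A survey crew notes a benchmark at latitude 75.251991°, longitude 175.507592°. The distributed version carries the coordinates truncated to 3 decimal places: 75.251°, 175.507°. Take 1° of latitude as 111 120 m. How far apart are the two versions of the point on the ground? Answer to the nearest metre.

111 metres

The latitude changed by +0.000991° and the longitude by +0.000592°.
North–south shift: 0.000991 × 111120 = 110.12 m.
E–W at 75.251°: 0.000592° × 111120 × cos 75.251° = 0.000592 × 111120 × 0.2546 ≈ 16.7474 m.
Hypotenuse of the two orthogonal shifts: √(110.12² + 16.7474²) = 111.386 m.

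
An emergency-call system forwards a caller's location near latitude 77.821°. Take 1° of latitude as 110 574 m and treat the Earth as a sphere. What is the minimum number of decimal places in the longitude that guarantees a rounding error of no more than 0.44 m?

At 77.821° one degree of longitude covers 110574 × cos 77.821° ≈ 110574 × 0.2110 ≈ 23327.4 m.
With N decimal places the half-ulp bound is 0.5·10⁻ᴺ°, or 0.5·10⁻ᴺ × 23327.4 m on the ground.
Setting 11663.7 × 10⁻ᴺ ≤ 0.44 gives 10ᴺ ≥ 2.651e+04, i.e. N ≥ 4.42.
N = 4 would give 1.17 m (too coarse); N = 5 gives 0.117 m ≤ 0.44 m.

5 decimal places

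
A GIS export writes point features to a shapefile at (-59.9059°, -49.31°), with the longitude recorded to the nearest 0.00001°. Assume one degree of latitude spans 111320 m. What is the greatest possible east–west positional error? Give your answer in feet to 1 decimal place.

0.9 feet

Rounding to 5 decimal places leaves the longitude within ±5e-06° of the true value.
At latitude 59.9059° a degree of longitude spans 111320 m × cos 59.9059° = 111320 × 0.5014 ≈ 55818.3 m.
So at most 5e-06° × 55818.3 ≈ 0.279091 m east–west.
Converting: 0.279091 m × 3.2808 ft/m ≈ 0.91565 ft.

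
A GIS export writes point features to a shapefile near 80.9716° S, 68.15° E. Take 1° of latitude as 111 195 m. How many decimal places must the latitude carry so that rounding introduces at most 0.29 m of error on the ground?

One degree of latitude covers 111195 m.
With N decimal places the half-ulp bound is 0.5·10⁻ᴺ°, or 0.5·10⁻ᴺ × 111195 m on the ground.
Setting 55597.5 × 10⁻ᴺ ≤ 0.29 gives 10ᴺ ≥ 1.917e+05, i.e. N ≥ 5.28.
N = 5 would give 0.556 m (too coarse); N = 6 gives 0.0556 m ≤ 0.29 m.

6 decimal places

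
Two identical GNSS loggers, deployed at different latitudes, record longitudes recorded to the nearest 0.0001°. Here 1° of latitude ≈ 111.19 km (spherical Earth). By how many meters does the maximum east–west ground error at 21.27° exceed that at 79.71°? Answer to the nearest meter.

4 meters

Rounding to 4 decimal places leaves the longitude within ±5e-05° of the true value.
At 21.27°: 5e-05° × 111190 × cos 21.27° = 5e-05 × 111190 × 0.9319 ≈ 5.1808 m.
Error at 79.71° = 5e-05° × 111190 × cos 79.71° ≈ 5.5595 × 0.1786 = 0.9931 m.
Difference: 5.1808 − 0.9931 = 4.1877 m.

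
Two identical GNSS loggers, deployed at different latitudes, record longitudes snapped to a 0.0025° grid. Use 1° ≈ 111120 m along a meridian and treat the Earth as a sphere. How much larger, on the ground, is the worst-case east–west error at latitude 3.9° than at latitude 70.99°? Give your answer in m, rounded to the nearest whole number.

With a 0.0025° grid the true value lies within half a step, ±0.0025°/2 = ±0.00125°, of the stored one.
Error at 3.9° = 0.00125° × 111120 × cos 3.9° ≈ 138.9 × 0.9977 = 138.58 m.
At 70.99°: 0.00125° × 111120 × cos 70.99° = 0.00125 × 111120 × 0.3257 ≈ 45.244 m.
So the lower-latitude error exceeds the higher by 138.58 − 45.244 = 93.334 m.

93 m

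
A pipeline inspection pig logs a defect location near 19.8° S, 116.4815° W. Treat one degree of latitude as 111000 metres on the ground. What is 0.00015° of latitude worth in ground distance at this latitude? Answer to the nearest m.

17 m

Along a meridian 0.00015° is 0.00015 × 111000 = 16.65 m.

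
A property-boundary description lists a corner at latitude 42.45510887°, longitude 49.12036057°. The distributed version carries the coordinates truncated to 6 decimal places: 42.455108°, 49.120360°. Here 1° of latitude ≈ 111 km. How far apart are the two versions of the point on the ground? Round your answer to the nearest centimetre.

Δlat = 42.45510887 − 42.455108 = +0.00000087°; Δlon = 49.12036057 − 49.120360 = +0.00000057°.
North–south shift: 0.00000087 × 111000 = 0.09657 m.
East–west at this latitude: 0.00000057° × 111000 × cos 42.4551° ≈ 0.00000057 × 81896.5 = 0.046681 m.
Distance: √(0.09657² + 0.046681²) ≈ 0.107261 m.
That is 0.107261 m = 10.726 cm.

11 centimetres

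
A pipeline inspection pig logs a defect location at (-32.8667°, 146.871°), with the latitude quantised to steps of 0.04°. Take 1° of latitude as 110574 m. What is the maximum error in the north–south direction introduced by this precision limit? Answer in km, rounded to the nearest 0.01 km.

2.21 km

With a 0.04° grid the true value lies within half a step, ±0.04°/2 = ±0.02°, of the stored one.
So the N–S error is at most 0.02 × 110574 = 2211.48 m.
That is 2211.48 m = 2.2115 km.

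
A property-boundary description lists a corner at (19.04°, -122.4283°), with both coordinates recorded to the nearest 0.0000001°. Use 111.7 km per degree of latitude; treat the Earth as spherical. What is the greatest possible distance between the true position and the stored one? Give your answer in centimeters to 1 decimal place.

0.8 centimeters

Rounding to 7 decimal places leaves each coordinate within ±5e-08° of the true value.
North–south component: 5e-08° × 111700 = 0.005585 m.
East–west component at 19.04°: 5e-08° × 111700 × cos 19.04° ≈ 5e-08 × 105589 ≈ 0.00527945 m.
Worst case both components are at the extreme and orthogonal: √(0.005585² + 0.00527945²) ≈ 0.00768536 m.
That is 0.00768536 m = 0.76854 cm.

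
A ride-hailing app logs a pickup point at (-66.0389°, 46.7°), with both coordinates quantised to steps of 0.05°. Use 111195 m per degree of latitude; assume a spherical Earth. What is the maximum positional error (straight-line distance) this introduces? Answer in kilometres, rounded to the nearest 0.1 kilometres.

With a 0.05° grid the true value lies within half a step, ±0.05°/2 = ±0.025°, of the stored one.
Latitude error → 0.025 × 111195 = 2779.88 m along the meridian.
Longitude error → 0.025 × 111195 × cos 66.0389° = 0.025 × 111195 × 0.4061 ≈ 1128.95 m.
Worst case both components are at the extreme and orthogonal: √(2779.88² + 1128.95²) ≈ 3000.37 m.
That is 3000.37 m = 3.0004 km.

3.0 kilometres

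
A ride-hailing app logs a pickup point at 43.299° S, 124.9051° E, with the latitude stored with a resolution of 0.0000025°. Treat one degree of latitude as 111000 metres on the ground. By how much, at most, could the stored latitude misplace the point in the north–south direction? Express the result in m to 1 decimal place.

With a 0.0000025° grid the true value lies within half a step, ±0.0000025°/2 = ±1.25e-06°, of the stored one.
Along the meridian that is 1.25e-06° × 111000 m/° = 0.13875 m.

0.1 m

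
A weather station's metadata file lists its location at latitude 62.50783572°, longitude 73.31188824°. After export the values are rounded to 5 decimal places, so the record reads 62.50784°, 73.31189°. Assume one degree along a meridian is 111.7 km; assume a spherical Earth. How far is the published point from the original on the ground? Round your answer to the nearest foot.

The latitude changed by -0.00000428° and the longitude by -0.00000176°.
N–S: -0.00000428° × 111700 m/° = -0.478076 m.
E–W at 62.5078°: -0.00000176° × 111700 × cos 62.5078° = -0.00000176 × 111700 × 0.4616 ≈ -0.0907522 m.
Combined displacement = (0.478076² + 0.0907522²)^½ ≈ 0.486613 m.
Converting: 0.486613 m × 3.2808 ft/m ≈ 1.5965 ft.

2 feet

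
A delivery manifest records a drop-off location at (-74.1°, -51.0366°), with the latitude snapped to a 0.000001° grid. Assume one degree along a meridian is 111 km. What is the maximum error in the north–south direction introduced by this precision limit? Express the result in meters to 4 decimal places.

With a 0.000001° grid the true value lies within half a step, ±0.000001°/2 = ±5e-07°, of the stored one.
So the N–S error is at most 5e-07 × 111000 = 0.0555 m.

0.0555 meters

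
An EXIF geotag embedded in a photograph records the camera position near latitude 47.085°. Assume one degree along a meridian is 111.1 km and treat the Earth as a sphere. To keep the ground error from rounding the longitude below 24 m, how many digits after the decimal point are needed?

4

At 47.085° one degree of longitude covers 111100 × cos 47.085° ≈ 111100 × 0.6809 ≈ 75649.4 m.
With N decimal places the half-ulp bound is 0.5·10⁻ᴺ°, or 0.5·10⁻ᴺ × 75649.4 m on the ground.
Need 0.5 × 75649.4 × 10⁻ᴺ ≤ 24 → 10⁻ᴺ ≤ 6.345e-04, so N ≥ 3.20.
At 3 places the error can reach 37.8 m, but 4 places keeps it to 3.78 m.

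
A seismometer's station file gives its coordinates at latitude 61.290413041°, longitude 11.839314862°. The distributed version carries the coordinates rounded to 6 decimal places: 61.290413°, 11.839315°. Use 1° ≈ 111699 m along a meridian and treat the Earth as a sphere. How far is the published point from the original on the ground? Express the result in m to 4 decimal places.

Δlat = 61.290413041 − 61.290413 = +0.000000041°; Δlon = 11.839314862 − 11.839315 = -0.000000138°.
North–south shift: 0.000000041 × 111699 = 0.00457966 m.
East–west at this latitude: -0.000000138° × 111699 × cos 61.2904° ≈ -0.000000138 × 53656.9 = -0.00740465 m.
Combined displacement = (0.00457966² + 0.00740465²)^½ ≈ 0.00870644 m.

0.0087 m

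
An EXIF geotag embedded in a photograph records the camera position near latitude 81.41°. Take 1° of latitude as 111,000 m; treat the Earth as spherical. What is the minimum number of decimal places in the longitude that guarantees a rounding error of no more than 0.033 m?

6

At 81.41° one degree of longitude covers 111000 × cos 81.41° ≈ 111000 × 0.1494 ≈ 16579.3 m.
With N decimal places the half-ulp bound is 0.5·10⁻ᴺ°, or 0.5·10⁻ᴺ × 16579.3 m on the ground.
Need 0.5 × 16579.3 × 10⁻ᴺ ≤ 0.033 → 10⁻ᴺ ≤ 3.981e-06, so N ≥ 5.40.
So 6 decimal places suffice (0.00829 m); 5 would allow up to 0.0829 m.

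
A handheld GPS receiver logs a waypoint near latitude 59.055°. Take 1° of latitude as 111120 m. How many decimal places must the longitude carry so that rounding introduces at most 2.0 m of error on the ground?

5 decimal places

At 59.055° one degree of longitude covers 111120 × cos 59.055° ≈ 111120 × 0.5142 ≈ 57139.6 m.
With N decimal places the half-ulp bound is 0.5·10⁻ᴺ°, or 0.5·10⁻ᴺ × 57139.6 m on the ground.
Need 0.5 × 57139.6 × 10⁻ᴺ ≤ 2.0 → 10⁻ᴺ ≤ 7.000e-05, so N ≥ 4.15.
At 4 places the error can reach 2.86 m, but 5 places keeps it to 0.286 m.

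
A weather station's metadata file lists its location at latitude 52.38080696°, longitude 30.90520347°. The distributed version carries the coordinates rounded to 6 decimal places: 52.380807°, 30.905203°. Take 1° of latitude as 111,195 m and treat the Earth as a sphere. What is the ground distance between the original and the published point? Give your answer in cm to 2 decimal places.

The latitude changed by -0.00000004° and the longitude by +0.00000047°.
North–south shift: -0.00000004 × 111195 = -0.0044478 m.
E–W at 52.3808°: 0.00000047° × 111195 × cos 52.3808° = 0.00000047 × 111195 × 0.6104 ≈ 0.0319011 m.
Combined displacement = (0.0044478² + 0.0319011²)^½ ≈ 0.0322096 m.
That is 0.0322096 m = 3.221 cm.

3.22 cm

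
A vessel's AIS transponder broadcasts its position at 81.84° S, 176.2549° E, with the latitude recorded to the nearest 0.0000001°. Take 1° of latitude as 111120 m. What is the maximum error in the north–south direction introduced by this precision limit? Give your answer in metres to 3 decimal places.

0.006 metres

Rounding to 7 decimal places leaves the latitude within ±5e-08° of the true value.
Along the meridian that is 5e-08° × 111120 m/° = 0.005556 m.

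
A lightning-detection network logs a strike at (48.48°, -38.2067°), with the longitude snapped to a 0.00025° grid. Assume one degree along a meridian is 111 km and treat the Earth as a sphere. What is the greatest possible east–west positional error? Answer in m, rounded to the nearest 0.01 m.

With a 0.00025° grid the true value lies within half a step, ±0.00025°/2 = ±0.000125°, of the stored one.
Parallels shrink by cos φ, so at 48.48° a degree of longitude is 111000 × 0.6629 ≈ 73579.8 m.
Maximum E–W displacement: 0.000125 × 73579.8 = 9.19748 m.

9.20 m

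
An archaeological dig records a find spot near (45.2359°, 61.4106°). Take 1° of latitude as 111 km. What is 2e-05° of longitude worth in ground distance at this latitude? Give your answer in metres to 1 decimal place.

1.6 metres

One degree of longitude here spans 111000 × cos 45.2359° = 111000 × 0.7042 ≈ 78165 m; 2e-05° of that is 1.5633 m.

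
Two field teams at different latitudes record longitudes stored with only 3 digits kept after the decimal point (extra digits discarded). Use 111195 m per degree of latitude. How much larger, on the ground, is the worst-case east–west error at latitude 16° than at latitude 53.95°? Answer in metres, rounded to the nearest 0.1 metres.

Truncating at 3 decimal places can drop up to a full unit in the last place, so the longitude may be off by as much as 0.001°.
Error at 16° = 0.001° × 111195 × cos 16° ≈ 111.2 × 0.9613 = 106.89 m.
Error at 53.95° = 0.001° × 111195 × cos 53.95° ≈ 111.2 × 0.5885 = 65.437 m.
Difference: 106.89 − 65.437 = 41.45 m.

41.5 metres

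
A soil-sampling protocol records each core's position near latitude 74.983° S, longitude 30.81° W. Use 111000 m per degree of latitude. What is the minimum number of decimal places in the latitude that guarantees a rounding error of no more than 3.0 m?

One degree of latitude covers 111000 m.
Rounding to N decimal places gives at most 0.5 × 10⁻ᴺ degrees of error, i.e. 0.5 × 10⁻ᴺ × 111000 m.
Need 0.5 × 111000 × 10⁻ᴺ ≤ 3.0 → 10⁻ᴺ ≤ 5.405e-05, so N ≥ 4.27.
So 5 decimal places suffice (0.555 m); 4 would allow up to 5.55 m.

5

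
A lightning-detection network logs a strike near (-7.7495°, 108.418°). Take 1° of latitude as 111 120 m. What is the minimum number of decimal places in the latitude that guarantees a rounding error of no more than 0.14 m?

One degree of latitude covers 111120 m.
Rounding to N decimal places gives at most 0.5 × 10⁻ᴺ degrees of error, i.e. 0.5 × 10⁻ᴺ × 111120 m.
Setting 55560 × 10⁻ᴺ ≤ 0.14 gives 10ᴺ ≥ 3.969e+05, i.e. N ≥ 5.60.
At 5 places the error can reach 0.556 m, but 6 places keeps it to 0.0556 m.

6 decimal places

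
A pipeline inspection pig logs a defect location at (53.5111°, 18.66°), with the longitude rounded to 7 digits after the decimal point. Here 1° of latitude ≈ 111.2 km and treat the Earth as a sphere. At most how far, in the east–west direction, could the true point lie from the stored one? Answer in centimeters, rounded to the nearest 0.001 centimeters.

0.331 centimeters

Rounding to 7 decimal places leaves the longitude within ±5e-08° of the true value.
Parallels shrink by cos φ, so at 53.5111° a degree of longitude is 111200 × 0.5947 ≈ 66127 m.
So at most 5e-08° × 66127 ≈ 0.00330635 m east–west.
That is 0.00330635 m = 0.33063 cm.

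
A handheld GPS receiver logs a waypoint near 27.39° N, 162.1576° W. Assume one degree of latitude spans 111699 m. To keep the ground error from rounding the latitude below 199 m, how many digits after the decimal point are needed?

3

One degree of latitude covers 111699 m.
With N decimal places the half-ulp bound is 0.5·10⁻ᴺ°, or 0.5·10⁻ᴺ × 111699 m on the ground.
Setting 55849.5 × 10⁻ᴺ ≤ 199 gives 10ᴺ ≥ 280.7, i.e. N ≥ 2.45.
N = 2 would give 558 m (too coarse); N = 3 gives 55.8 m ≤ 199 m.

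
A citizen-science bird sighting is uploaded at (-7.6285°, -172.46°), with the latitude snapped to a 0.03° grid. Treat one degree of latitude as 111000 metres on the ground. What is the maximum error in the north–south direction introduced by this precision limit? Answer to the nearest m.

1665 m

With a 0.03° grid the true value lies within half a step, ±0.03°/2 = ±0.015°, of the stored one.
Along the meridian that is 0.015° × 111000 m/° = 1665 m.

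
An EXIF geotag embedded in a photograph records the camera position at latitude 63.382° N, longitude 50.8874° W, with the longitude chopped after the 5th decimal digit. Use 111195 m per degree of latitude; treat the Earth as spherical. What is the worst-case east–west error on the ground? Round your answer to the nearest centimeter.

50 centimeters

Truncating at 5 decimal places can drop up to a full unit in the last place, so the longitude may be off by as much as 1e-05°.
Parallels shrink by cos φ, so at 63.382° a degree of longitude is 111195 × 0.4480 ≈ 49819.8 m.
Maximum E–W displacement: 1e-05 × 49819.8 = 0.498198 m.
That is 0.498198 m = 49.82 cm.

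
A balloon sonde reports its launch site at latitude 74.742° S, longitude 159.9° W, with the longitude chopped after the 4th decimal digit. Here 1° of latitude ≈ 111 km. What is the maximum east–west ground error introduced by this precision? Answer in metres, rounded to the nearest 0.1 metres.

2.9 metres

Truncating at 4 decimal places can drop up to a full unit in the last place, so the longitude may be off by as much as 0.0001°.
One degree of longitude at 74.742° is 111000 × cos 74.742° ≈ 111000 × 0.2632 = 29211.4 m.
So at most 0.0001° × 29211.4 ≈ 2.92114 m east–west.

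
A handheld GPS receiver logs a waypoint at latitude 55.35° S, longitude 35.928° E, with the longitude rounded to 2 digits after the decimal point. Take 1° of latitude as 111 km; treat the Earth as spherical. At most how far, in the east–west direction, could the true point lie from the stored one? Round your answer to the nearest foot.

1035 feet

Rounding to 2 decimal places leaves the longitude within ±0.005° of the true value.
At latitude 55.35° a degree of longitude spans 111000 m × cos 55.35° = 111000 × 0.5686 ≈ 63110.4 m.
East–west error: 0.005° × 63110.4 m/° ≈ 315.552 m.
In feet: 315.552 m ÷ 0.3048 ≈ 1035.3 ft.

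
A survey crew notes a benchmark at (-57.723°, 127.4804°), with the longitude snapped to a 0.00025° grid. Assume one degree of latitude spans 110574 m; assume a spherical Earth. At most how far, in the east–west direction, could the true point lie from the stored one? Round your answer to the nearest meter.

7 meters

With a 0.00025° grid the true value lies within half a step, ±0.00025°/2 = ±0.000125°, of the stored one.
Parallels shrink by cos φ, so at 57.723° a degree of longitude is 110574 × 0.5340 ≈ 59048 m.
East–west error: 0.000125° × 59048 m/° ≈ 7.38099 m.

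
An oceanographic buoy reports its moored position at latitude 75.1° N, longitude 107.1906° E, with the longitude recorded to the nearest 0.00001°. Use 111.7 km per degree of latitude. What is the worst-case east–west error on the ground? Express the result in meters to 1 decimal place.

Rounding to 5 decimal places leaves the longitude within ±5e-06° of the true value.
One degree of longitude at 75.1° is 111700 × cos 75.1° ≈ 111700 × 0.2571 = 28721.7 m.
So at most 5e-06° × 28721.7 ≈ 0.143609 m east–west.

0.1 meters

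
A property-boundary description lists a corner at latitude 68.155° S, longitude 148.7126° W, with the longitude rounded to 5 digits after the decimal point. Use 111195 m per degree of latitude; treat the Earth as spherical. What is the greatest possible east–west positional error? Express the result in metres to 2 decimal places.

0.21 metres

Rounding to 5 decimal places leaves the longitude within ±5e-06° of the true value.
Parallels shrink by cos φ, so at 68.155° a degree of longitude is 111195 × 0.3721 ≈ 41375.3 m.
Maximum E–W displacement: 5e-06 × 41375.3 = 0.206877 m.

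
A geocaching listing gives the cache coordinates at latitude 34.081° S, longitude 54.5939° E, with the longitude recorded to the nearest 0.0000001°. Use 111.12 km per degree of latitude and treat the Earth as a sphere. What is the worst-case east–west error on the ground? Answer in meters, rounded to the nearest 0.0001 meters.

0.0046 meters

Rounding to 7 decimal places leaves the longitude within ±5e-08° of the true value.
Parallels shrink by cos φ, so at 34.081° a degree of longitude is 111120 × 0.8282 ≈ 92034.7 m.
East–west error: 5e-08° × 92034.7 m/° ≈ 0.00460174 m.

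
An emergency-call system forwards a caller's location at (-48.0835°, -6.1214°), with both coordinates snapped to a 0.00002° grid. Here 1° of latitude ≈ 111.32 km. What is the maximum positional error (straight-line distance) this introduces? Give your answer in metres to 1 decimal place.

1.3 metres

With a 0.00002° grid the true value lies within half a step, ±0.00002°/2 = ±1e-05°, of the stored one.
Latitude error → 1e-05 × 111320 = 1.1132 m along the meridian.
Longitude error → 1e-05 × 111320 × cos 48.0835° = 1e-05 × 111320 × 0.6680 ≈ 0.74367 m.
Worst case both components are at the extreme and orthogonal: √(1.1132² + 0.74367²) ≈ 1.33875 m.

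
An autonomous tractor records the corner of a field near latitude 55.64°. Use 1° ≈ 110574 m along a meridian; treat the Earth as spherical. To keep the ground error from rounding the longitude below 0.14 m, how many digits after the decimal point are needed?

At 55.64° one degree of longitude covers 110574 × cos 55.64° ≈ 110574 × 0.5644 ≈ 62407 m.
Rounding to N decimal places gives at most 0.5 × 10⁻ᴺ degrees of error, i.e. 0.5 × 10⁻ᴺ × 62407 m.
Setting 31203.5 × 10⁻ᴺ ≤ 0.14 gives 10ᴺ ≥ 2.229e+05, i.e. N ≥ 5.35.
At 5 places the error can reach 0.312 m, but 6 places keeps it to 0.0312 m.

6 decimal places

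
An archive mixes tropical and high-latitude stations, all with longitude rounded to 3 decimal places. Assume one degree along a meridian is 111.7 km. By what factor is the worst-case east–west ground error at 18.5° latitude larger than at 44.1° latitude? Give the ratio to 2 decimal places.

1.32

Rounding to 3 decimal places leaves the longitude within ±0.0005° of the true value.
Error at 18.5° = 0.0005° × 111700 × cos 18.5° ≈ 55.85 × 0.9483 = 52.964 m.
At 44.1°: 0.0005° × 111700 × cos 44.1° = 0.0005 × 111700 × 0.7181 ≈ 40.107 m.
The ratio reduces to cos 18.5° / cos 44.1° = 0.9483/0.7181 ≈ 1.3206.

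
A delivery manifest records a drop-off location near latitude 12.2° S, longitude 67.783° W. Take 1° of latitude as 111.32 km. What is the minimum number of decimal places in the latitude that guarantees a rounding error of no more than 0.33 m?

6 decimal places

One degree of latitude covers 111320 m.
Rounding to N decimal places gives at most 0.5 × 10⁻ᴺ degrees of error, i.e. 0.5 × 10⁻ᴺ × 111320 m.
Need 0.5 × 111320 × 10⁻ᴺ ≤ 0.33 → 10⁻ᴺ ≤ 5.929e-06, so N ≥ 5.23.
At 5 places the error can reach 0.557 m, but 6 places keeps it to 0.0557 m.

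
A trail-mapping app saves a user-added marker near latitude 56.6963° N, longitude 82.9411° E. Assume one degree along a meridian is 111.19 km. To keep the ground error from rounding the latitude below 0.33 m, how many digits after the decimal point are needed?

6 decimal places

One degree of latitude covers 111190 m.
N decimal places → at most half a unit in the last place, 0.5 × 10⁻ᴺ° = 111190/2 × 10⁻ᴺ m.
Setting 55595 × 10⁻ᴺ ≤ 0.33 gives 10ᴺ ≥ 1.685e+05, i.e. N ≥ 5.23.
So 6 decimal places suffice (0.0556 m); 5 would allow up to 0.556 m.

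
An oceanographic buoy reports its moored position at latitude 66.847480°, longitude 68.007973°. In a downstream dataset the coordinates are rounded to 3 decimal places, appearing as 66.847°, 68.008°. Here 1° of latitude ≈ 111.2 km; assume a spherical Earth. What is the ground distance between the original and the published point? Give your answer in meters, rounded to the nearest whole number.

The latitude changed by +0.000480° and the longitude by -0.000027°.
North–south shift: 0.000480 × 111200 = 53.376 m.
E–W at 66.847°: -0.000027° × 111200 × cos 66.847° = -0.000027 × 111200 × 0.3932 ≈ -1.18051 m.
Combined displacement = (53.376² + 1.18051²)^½ ≈ 53.3891 m.

53 meters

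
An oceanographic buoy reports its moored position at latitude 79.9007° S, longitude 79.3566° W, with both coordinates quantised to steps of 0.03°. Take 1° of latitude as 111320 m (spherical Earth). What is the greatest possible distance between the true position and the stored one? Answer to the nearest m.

1695 m

With a 0.03° grid the true value lies within half a step, ±0.03°/2 = ±0.015°, of the stored one.
North–south component: 0.015° × 111320 = 1669.8 m.
E–W at 79.9007°: 0.015° × 111320 × cos 79.9007° = 0.015 × 111320 × 0.1754 ≈ 292.807 m.
The two errors are perpendicular, so the maximum displacement is √(1669.8² + 292.807²) ≈ 1695.28 m.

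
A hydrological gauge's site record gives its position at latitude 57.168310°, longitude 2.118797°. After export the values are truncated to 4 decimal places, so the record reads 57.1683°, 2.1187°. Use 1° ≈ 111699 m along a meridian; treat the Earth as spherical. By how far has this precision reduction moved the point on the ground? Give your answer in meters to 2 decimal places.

The latitude changed by +0.000010° and the longitude by +0.000097°.
North–south shift: 0.000010 × 111699 = 1.11699 m.
East–west at this latitude: 0.000097° × 111699 × cos 57.1683° ≈ 0.000097 × 60560.2 = 5.87434 m.
Hypotenuse of the two orthogonal shifts: √(1.11699² + 5.87434²) = 5.97959 m.

5.98 meters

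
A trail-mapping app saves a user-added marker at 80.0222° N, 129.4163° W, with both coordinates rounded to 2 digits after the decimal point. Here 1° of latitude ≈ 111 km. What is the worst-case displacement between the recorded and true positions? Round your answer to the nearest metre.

563 metres

Rounding to 2 decimal places leaves each coordinate within ±0.005° of the true value.
Latitude error → 0.005 × 111000 = 555 m along the meridian.
E–W at 80.0222°: 0.005° × 111000 × cos 80.0222° = 0.005 × 111000 × 0.1733 ≈ 96.163 m.
Combining orthogonally: (555² + 96.163²)^½ ≈ 563.269 m.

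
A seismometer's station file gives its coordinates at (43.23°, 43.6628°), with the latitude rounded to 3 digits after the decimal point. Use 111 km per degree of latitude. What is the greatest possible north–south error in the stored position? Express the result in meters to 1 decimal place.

55.5 meters

Rounding to 3 decimal places leaves the latitude within ±0.0005° of the true value.
North–south distance: 0.0005° × 111000 m/° = 55.5 m.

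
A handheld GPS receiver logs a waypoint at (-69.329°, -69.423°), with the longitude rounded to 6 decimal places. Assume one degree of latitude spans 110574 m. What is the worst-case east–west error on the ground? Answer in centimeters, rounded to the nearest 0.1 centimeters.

2.0 centimeters

Rounding to 6 decimal places leaves the longitude within ±5e-07° of the true value.
At latitude 69.329° a degree of longitude spans 110574 m × cos 69.329° = 110574 × 0.3530 ≈ 39032.8 m.
So at most 5e-07° × 39032.8 ≈ 0.0195164 m east–west.
That is 0.0195164 m = 1.9516 cm.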